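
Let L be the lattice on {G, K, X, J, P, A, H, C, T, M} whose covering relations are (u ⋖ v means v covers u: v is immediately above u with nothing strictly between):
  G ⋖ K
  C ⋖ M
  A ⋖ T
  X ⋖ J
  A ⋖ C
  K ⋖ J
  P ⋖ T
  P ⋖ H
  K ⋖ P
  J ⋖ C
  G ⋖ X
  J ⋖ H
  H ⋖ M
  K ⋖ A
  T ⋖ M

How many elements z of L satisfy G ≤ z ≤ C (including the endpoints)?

The interval [G, C] = {A, C, G, J, K, X}, which has 6 elements.

6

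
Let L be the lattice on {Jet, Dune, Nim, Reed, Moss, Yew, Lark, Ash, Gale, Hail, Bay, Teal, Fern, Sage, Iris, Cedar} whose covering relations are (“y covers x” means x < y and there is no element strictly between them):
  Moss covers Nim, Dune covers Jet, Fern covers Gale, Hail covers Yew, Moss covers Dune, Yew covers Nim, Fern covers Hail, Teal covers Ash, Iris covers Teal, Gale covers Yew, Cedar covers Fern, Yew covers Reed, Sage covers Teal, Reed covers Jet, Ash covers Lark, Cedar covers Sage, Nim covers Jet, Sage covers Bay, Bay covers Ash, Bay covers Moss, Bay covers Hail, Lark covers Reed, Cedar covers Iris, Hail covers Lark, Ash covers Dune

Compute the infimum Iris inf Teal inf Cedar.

Common lower bounds of {Iris, Teal, Cedar}: Ash, Dune, Jet, Lark, Reed, Teal.
The greatest among these is Teal.

Teal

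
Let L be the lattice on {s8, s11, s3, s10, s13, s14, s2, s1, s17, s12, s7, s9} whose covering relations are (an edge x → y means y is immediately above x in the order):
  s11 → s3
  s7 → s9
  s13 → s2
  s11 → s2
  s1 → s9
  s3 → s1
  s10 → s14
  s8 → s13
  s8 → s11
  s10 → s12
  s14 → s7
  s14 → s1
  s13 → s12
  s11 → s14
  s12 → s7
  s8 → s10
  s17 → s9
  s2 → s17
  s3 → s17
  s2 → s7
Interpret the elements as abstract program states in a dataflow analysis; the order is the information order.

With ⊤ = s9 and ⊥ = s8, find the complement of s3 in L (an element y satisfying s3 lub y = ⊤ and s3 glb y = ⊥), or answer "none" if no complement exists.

s12

Need y with s3 ∨ y = s9 and s3 ∧ y = s8.
Checking each element gives: s12.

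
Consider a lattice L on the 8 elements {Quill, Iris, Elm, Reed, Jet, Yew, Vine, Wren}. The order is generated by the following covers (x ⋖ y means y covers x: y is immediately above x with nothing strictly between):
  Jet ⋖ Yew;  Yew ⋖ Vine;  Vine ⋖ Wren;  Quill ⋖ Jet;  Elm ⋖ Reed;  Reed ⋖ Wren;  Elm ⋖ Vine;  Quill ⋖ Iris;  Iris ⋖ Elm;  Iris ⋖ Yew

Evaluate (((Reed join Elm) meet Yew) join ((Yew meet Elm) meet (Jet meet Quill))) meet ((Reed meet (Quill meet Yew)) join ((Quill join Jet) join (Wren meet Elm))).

Iris

Reed ∨ Elm = Reed
Reed ∧ Yew = Iris
Yew ∧ Elm = Iris
Jet ∧ Quill = Quill
Iris ∧ Quill = Quill
Iris ∨ Quill = Iris
Quill ∧ Yew = Quill
Reed ∧ Quill = Quill
Quill ∨ Jet = Jet
Wren ∧ Elm = Elm
Jet ∨ Elm = Vine
Quill ∨ Vine = Vine
Iris ∧ Vine = Iris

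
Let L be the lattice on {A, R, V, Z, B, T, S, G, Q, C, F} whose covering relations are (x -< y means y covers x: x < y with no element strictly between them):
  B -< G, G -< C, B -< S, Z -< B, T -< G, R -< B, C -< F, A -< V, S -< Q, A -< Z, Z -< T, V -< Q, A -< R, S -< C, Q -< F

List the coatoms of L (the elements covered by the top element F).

C, Q

The coatoms are exactly the elements covered by F: C, Q.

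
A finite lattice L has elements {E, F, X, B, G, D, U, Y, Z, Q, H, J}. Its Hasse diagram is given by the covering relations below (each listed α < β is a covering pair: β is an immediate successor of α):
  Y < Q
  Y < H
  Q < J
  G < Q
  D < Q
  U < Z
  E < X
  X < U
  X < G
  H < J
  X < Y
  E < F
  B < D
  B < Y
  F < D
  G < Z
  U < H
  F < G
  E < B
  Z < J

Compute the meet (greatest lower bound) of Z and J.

Common lower bounds of {Z, J}: E, F, G, U, X, Z.
The greatest among these is Z.

Z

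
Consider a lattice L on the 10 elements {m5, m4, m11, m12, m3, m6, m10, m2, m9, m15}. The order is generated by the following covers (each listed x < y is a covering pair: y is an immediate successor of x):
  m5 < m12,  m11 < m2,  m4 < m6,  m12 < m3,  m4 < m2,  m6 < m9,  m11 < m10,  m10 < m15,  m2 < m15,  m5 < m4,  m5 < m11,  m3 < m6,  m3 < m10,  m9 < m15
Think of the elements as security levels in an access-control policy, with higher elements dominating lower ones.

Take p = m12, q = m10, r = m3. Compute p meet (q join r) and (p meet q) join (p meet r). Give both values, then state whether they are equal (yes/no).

q join r = m10, so p meet (q join r) = m12 meet m10 = m12.
p meet q = m12 and p meet r = m12, so (p meet q) join (p meet r) = m12 join m12 = m12.
Equal: yes.

m12; m12; yes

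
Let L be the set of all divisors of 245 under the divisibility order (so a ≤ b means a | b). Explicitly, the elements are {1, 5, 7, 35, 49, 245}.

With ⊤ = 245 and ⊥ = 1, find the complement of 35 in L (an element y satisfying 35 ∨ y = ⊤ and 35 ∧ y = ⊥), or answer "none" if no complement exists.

For every candidate y, either 35 ∨ y ≠ 245 or 35 ∧ y ≠ 1; no complement exists.

none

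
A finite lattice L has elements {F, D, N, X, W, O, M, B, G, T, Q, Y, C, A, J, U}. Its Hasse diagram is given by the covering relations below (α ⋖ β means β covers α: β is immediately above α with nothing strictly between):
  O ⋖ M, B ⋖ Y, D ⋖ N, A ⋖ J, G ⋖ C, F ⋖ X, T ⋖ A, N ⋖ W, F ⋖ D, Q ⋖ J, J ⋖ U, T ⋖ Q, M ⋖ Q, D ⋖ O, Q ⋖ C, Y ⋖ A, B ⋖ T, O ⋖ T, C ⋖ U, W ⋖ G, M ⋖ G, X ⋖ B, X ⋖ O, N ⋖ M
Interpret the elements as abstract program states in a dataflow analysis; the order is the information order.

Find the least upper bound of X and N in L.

Common upper bounds of {X, N}: C, G, J, M, Q, U.
The least among these is M.

M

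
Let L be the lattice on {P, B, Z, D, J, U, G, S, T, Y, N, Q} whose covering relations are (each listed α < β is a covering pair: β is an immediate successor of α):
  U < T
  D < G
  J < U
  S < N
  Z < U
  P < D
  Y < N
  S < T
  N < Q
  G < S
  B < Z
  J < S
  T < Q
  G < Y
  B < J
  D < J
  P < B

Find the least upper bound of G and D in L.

G

Common upper bounds of {G, D}: G, N, Q, S, T, Y.
The least among these is G.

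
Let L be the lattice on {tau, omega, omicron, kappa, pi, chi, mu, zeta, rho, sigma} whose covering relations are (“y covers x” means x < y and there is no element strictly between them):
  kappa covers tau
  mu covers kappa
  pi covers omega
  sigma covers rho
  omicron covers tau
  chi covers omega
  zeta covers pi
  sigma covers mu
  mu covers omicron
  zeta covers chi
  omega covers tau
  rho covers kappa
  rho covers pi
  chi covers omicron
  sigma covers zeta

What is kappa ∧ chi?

Common lower bounds of {kappa, chi}: tau.
The greatest among these is tau.

tau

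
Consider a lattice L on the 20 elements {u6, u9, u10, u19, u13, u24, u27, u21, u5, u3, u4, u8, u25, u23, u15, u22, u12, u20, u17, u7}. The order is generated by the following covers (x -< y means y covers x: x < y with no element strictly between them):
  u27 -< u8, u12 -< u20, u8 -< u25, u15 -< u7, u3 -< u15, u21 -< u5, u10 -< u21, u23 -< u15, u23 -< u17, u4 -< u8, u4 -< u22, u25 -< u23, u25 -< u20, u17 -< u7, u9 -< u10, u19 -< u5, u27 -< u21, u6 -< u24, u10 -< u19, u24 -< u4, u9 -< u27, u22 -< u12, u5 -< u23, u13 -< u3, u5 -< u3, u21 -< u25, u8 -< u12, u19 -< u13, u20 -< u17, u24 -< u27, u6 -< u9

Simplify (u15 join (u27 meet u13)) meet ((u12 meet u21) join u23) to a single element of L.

u27 ∧ u13 = u9
u15 ∨ u9 = u15
u12 ∧ u21 = u27
u27 ∨ u23 = u23
u15 ∧ u23 = u23

u23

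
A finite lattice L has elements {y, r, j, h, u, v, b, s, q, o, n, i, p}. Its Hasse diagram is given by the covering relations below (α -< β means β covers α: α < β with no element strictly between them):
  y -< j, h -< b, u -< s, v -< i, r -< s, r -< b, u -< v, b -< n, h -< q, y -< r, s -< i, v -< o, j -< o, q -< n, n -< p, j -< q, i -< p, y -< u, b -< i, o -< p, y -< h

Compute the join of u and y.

u

Common upper bounds of {u, y}: i, o, p, s, u, v.
The least among these is u.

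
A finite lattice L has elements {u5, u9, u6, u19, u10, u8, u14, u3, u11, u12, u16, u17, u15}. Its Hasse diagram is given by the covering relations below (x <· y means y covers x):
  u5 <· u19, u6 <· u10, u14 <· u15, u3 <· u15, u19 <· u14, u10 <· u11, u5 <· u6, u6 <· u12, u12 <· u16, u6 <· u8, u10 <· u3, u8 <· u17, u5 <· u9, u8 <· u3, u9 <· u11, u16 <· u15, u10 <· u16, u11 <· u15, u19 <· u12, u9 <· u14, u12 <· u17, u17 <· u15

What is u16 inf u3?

u10

Common lower bounds of {u16, u3}: u10, u5, u6.
The greatest among these is u10.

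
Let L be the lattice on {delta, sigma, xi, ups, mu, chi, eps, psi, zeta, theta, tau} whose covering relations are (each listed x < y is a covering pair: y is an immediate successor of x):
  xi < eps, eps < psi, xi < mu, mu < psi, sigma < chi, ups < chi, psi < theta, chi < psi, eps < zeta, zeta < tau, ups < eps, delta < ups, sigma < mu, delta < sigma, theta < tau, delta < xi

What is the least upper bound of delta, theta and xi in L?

theta

Common upper bounds of {delta, theta, xi}: tau, theta.
The least among these is theta.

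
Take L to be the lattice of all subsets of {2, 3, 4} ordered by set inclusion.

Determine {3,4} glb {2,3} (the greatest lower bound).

{3}

Under ⊆, meet is intersection: {3,4} ∩ {2,3} = {3}.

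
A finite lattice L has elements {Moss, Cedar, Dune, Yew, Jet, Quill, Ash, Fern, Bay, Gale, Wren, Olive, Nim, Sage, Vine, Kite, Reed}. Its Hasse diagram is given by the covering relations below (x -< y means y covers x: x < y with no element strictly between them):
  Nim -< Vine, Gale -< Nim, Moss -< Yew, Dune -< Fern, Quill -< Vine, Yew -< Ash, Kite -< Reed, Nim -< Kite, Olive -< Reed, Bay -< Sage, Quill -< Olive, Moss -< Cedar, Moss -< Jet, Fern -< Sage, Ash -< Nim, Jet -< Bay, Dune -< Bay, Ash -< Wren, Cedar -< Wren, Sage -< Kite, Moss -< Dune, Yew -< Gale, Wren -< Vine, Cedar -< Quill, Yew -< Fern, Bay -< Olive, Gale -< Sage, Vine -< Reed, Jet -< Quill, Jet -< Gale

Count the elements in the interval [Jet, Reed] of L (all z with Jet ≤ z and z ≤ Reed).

The interval [Jet, Reed] = {Bay, Gale, Jet, Kite, Nim, Olive, Quill, Reed, Sage, Vine}, which has 10 elements.

10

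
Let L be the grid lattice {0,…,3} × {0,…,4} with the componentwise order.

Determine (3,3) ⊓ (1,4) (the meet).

In a product of chains, the meet is componentwise min, giving (1,3).

(1,3)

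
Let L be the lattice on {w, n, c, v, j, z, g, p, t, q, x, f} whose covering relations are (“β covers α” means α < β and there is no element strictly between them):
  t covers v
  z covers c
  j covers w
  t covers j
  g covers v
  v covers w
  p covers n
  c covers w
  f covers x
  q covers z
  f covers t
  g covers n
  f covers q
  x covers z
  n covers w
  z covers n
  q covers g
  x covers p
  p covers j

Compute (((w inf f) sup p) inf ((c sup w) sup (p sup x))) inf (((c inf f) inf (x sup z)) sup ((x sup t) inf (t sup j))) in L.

w ∧ f = w
w ∨ p = p
c ∨ w = c
p ∨ x = x
c ∨ x = x
p ∧ x = p
c ∧ f = c
x ∨ z = x
c ∧ x = c
x ∨ t = f
t ∨ j = t
f ∧ t = t
c ∨ t = f
p ∧ f = p

p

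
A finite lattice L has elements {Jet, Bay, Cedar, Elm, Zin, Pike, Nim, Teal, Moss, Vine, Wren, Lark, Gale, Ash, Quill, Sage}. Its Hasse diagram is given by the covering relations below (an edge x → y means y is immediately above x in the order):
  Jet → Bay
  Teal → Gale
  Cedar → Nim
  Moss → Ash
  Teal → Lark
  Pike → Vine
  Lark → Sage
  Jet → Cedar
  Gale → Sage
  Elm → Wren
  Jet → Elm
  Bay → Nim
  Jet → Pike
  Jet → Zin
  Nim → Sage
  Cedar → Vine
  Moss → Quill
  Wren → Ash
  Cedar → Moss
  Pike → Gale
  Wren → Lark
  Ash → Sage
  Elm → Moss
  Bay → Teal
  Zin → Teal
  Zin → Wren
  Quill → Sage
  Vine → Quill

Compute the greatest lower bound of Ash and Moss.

Moss

Common lower bounds of {Ash, Moss}: Cedar, Elm, Jet, Moss.
The greatest among these is Moss.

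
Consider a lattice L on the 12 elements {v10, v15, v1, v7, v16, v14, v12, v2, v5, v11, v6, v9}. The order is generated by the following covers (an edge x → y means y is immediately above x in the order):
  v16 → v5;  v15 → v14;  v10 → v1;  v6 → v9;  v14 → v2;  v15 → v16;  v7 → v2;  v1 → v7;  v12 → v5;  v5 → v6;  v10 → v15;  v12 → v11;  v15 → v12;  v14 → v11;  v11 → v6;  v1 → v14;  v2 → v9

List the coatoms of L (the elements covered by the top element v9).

v2, v6

The coatoms are exactly the elements covered by v9: v2, v6.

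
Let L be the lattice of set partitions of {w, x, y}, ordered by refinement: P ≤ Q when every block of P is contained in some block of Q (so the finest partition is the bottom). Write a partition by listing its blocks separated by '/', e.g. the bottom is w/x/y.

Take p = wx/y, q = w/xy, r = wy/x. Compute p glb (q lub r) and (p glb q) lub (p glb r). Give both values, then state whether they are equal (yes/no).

wx/y; w/x/y; no

q lub r = wxy, so p glb (q lub r) = wx/y glb wxy = wx/y.
p glb q = w/x/y and p glb r = w/x/y, so (p glb q) lub (p glb r) = w/x/y lub w/x/y = w/x/y.
Equal: no.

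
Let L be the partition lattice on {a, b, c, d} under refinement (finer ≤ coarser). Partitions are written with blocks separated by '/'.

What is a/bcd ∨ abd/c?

abcd

Common upper bounds of {a/bcd, abd/c}: abcd.
The least among these is abcd.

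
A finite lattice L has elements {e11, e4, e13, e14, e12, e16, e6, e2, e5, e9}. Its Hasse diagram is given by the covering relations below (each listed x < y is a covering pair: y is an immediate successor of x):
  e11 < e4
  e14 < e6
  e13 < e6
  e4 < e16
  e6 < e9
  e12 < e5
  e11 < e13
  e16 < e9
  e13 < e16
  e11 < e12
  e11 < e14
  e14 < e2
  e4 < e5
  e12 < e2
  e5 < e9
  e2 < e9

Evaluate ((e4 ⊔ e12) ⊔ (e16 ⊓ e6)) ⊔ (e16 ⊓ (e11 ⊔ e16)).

e4 ∨ e12 = e5
e16 ∧ e6 = e13
e5 ∨ e13 = e9
e11 ∨ e16 = e16
e16 ∧ e16 = e16
e9 ∨ e16 = e9

e9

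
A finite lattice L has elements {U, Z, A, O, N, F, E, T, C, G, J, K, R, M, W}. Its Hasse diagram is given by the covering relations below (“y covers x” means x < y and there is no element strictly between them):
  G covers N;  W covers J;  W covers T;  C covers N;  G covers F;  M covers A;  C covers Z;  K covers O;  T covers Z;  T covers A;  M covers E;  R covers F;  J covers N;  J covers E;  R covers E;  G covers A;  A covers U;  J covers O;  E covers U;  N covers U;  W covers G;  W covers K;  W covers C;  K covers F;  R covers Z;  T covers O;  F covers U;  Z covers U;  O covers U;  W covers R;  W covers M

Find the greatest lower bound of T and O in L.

Common lower bounds of {T, O}: O, U.
The greatest among these is O.

O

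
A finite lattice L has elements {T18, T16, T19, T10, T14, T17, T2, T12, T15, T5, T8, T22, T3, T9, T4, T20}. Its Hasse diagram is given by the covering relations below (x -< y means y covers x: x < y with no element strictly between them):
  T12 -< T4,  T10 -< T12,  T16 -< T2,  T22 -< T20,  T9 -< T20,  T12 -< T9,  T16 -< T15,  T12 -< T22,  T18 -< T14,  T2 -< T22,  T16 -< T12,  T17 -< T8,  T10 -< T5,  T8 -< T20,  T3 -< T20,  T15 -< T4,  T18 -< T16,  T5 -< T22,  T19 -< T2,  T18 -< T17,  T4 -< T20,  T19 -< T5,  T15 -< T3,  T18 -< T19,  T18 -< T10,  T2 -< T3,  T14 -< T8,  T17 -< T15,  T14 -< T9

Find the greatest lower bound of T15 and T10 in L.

T18

Common lower bounds of {T15, T10}: T18.
The greatest among these is T18.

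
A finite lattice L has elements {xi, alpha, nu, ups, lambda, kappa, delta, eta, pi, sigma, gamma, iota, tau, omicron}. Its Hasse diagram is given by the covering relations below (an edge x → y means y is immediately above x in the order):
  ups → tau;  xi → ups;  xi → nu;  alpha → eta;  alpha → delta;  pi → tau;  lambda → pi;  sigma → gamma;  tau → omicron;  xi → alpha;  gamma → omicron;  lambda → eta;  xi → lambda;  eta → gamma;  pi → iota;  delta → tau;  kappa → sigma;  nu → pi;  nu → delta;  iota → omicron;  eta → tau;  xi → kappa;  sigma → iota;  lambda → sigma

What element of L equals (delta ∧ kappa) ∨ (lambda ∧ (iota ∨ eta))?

delta ∧ kappa = xi
iota ∨ eta = omicron
lambda ∧ omicron = lambda
xi ∨ lambda = lambda

lambda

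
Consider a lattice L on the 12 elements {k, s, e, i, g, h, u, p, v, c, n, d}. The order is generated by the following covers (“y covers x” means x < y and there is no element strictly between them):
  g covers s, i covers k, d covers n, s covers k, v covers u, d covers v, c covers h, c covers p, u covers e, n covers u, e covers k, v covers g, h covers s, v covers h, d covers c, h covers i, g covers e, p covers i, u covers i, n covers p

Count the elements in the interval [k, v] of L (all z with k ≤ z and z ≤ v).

The interval [k, v] = {e, g, h, i, k, s, u, v}, which has 8 elements.

8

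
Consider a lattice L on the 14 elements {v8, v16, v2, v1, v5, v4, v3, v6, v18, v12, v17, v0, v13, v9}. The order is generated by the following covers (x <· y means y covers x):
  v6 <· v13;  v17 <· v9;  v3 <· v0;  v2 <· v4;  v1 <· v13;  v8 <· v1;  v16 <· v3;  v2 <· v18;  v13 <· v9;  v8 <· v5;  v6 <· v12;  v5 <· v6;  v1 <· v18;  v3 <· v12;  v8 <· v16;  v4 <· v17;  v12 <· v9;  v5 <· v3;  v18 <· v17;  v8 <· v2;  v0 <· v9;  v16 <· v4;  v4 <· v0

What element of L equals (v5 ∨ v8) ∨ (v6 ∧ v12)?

v6

v5 ∨ v8 = v5
v6 ∧ v12 = v6
v5 ∨ v6 = v6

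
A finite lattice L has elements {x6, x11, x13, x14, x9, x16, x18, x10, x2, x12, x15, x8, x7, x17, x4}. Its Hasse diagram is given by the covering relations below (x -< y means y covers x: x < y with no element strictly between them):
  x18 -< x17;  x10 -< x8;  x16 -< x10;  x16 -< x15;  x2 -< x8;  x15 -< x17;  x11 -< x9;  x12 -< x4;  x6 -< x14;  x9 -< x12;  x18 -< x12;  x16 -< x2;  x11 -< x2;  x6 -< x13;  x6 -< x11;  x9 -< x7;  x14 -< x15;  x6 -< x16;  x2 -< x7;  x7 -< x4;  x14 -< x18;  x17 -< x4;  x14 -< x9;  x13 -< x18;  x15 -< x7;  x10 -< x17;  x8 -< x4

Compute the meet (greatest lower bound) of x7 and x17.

Common lower bounds of {x7, x17}: x14, x15, x16, x6.
The greatest among these is x15.

x15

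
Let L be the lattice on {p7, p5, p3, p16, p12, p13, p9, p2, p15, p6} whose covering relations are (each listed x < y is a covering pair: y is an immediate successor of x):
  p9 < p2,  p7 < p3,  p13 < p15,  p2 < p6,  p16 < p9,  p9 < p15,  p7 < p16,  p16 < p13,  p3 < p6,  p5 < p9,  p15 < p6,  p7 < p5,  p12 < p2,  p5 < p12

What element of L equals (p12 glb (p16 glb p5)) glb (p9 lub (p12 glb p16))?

p16 ∧ p5 = p7
p12 ∧ p7 = p7
p12 ∧ p16 = p7
p9 ∨ p7 = p9
p7 ∧ p9 = p7

p7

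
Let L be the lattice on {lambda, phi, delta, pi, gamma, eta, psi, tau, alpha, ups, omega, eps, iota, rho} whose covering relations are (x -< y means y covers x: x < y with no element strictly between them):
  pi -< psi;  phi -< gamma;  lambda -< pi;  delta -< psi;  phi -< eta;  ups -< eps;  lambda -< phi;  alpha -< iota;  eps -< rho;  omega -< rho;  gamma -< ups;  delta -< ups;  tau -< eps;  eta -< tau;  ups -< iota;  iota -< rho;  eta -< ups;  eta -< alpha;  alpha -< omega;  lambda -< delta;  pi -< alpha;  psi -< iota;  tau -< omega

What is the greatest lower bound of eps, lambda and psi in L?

lambda

Common lower bounds of {eps, lambda, psi}: lambda.
The greatest among these is lambda.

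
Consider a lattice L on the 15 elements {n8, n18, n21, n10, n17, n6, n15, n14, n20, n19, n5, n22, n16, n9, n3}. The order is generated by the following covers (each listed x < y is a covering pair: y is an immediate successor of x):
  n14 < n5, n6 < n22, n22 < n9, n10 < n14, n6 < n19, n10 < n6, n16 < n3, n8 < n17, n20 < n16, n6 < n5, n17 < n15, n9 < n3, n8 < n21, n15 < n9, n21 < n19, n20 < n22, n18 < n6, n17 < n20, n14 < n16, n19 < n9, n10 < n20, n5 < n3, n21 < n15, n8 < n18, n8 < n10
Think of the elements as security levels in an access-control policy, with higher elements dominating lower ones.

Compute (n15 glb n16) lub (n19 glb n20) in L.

n20

n15 ∧ n16 = n17
n19 ∧ n20 = n10
n17 ∨ n10 = n20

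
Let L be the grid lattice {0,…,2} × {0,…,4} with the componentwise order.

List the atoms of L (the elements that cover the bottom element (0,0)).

The atoms are exactly the elements that cover (0,0): (0,1), (1,0).

(0,1), (1,0)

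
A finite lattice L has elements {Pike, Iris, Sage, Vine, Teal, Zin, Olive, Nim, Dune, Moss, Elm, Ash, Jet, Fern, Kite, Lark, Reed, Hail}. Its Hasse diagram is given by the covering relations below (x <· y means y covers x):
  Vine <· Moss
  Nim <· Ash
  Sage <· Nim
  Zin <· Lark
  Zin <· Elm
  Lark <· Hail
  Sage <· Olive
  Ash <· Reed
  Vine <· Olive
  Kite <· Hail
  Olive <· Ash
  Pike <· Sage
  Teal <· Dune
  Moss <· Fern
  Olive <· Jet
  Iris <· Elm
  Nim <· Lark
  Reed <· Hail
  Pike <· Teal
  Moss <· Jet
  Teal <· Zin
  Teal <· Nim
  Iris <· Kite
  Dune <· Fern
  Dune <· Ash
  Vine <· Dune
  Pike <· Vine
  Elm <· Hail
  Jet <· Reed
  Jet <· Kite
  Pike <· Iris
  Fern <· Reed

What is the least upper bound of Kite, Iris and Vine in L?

Common upper bounds of {Kite, Iris, Vine}: Hail, Kite.
The least among these is Kite.

Kite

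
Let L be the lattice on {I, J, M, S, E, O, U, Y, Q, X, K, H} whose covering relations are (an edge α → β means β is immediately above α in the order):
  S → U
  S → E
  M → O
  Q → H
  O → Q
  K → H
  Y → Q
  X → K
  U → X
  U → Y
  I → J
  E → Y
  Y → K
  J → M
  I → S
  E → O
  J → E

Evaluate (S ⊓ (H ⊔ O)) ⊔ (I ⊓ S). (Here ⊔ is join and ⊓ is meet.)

H ∨ O = H
S ∧ H = S
I ∧ S = I
S ∨ I = S

S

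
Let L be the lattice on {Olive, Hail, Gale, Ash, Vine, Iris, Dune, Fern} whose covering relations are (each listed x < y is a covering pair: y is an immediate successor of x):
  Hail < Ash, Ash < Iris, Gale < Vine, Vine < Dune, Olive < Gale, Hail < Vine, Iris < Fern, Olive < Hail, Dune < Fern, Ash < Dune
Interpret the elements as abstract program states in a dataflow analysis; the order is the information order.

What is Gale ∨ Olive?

Gale

Common upper bounds of {Gale, Olive}: Dune, Fern, Gale, Vine.
The least among these is Gale.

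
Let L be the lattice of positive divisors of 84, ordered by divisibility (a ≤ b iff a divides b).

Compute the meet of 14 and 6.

Common lower bounds of {14, 6}: 1, 2.
The greatest among these is 2.

2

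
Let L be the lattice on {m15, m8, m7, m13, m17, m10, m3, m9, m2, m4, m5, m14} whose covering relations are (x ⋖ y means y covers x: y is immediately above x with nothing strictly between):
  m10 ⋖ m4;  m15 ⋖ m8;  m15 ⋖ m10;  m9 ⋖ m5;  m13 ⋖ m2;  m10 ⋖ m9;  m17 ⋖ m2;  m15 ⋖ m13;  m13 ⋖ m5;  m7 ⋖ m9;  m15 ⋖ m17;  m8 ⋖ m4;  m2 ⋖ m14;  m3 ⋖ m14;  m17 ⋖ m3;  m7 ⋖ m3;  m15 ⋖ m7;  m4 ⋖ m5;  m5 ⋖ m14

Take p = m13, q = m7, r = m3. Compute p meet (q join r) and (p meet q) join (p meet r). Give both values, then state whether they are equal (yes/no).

m15; m15; yes

q join r = m3, so p meet (q join r) = m13 meet m3 = m15.
p meet q = m15 and p meet r = m15, so (p meet q) join (p meet r) = m15 join m15 = m15.
Equal: yes.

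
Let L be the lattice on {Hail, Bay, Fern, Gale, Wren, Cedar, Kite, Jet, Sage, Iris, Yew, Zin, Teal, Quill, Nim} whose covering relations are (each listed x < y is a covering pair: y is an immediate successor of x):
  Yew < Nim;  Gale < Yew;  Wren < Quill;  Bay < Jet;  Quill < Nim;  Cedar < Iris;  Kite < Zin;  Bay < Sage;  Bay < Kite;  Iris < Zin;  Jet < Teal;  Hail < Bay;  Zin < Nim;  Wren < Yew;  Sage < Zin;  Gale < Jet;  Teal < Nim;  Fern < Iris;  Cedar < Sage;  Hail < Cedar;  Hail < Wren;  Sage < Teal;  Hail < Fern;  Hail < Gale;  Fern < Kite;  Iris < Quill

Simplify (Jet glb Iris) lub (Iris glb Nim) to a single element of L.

Jet ∧ Iris = Hail
Iris ∧ Nim = Iris
Hail ∨ Iris = Iris

Iris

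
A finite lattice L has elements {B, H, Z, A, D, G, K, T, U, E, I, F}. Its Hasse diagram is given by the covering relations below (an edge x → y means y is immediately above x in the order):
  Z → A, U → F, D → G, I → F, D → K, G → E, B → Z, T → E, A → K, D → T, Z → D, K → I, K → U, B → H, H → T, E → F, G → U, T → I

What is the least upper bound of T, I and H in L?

I

Common upper bounds of {T, I, H}: F, I.
The least among these is I.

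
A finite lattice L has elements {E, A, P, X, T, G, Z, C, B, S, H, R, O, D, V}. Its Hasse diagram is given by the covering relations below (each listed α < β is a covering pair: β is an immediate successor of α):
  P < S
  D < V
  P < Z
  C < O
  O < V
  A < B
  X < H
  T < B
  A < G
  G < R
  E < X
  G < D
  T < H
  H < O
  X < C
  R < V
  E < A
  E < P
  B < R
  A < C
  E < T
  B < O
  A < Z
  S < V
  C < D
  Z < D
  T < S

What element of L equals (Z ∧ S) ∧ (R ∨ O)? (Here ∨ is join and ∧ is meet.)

P

Z ∧ S = P
R ∨ O = V
P ∧ V = P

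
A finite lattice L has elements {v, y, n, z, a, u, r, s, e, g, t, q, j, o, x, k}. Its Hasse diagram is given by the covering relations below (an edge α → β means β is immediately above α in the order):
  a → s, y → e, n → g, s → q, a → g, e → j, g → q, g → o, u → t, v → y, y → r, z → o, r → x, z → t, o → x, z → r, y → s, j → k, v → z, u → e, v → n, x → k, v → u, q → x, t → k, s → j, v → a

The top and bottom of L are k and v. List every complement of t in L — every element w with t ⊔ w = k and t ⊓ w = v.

a, g, n, q, s, y

Need w with t ∨ w = k and t ∧ w = v.
Checking each element gives: a, g, n, q, s, y.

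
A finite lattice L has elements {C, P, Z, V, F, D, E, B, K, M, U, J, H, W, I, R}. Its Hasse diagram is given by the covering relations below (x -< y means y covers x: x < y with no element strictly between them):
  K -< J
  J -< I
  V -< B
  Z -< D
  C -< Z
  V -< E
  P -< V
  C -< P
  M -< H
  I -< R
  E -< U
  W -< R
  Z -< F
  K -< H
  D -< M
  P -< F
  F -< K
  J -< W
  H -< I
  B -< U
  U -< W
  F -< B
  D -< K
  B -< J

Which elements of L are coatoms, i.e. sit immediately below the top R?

I, W

The coatoms are exactly the elements covered by R: I, W.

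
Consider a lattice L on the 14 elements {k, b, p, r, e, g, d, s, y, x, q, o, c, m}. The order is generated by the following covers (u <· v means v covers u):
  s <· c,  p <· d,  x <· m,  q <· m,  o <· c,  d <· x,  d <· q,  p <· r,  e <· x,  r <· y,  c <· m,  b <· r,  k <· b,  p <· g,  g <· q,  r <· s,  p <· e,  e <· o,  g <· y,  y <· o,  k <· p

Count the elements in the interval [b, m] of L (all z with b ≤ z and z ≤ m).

7

The interval [b, m] = {b, c, m, o, r, s, y}, which has 7 elements.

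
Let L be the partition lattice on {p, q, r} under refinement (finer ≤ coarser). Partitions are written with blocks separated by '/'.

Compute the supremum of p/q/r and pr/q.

Common upper bounds of {p/q/r, pr/q}: pqr, pr/q.
The least among these is pr/q.

pr/q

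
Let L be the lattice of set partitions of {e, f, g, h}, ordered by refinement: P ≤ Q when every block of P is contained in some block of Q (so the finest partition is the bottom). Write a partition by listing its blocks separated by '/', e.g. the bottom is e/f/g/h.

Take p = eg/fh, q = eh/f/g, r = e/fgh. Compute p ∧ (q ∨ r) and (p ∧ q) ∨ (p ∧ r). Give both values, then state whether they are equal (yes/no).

eg/fh; e/fh/g; no

q ∨ r = efgh, so p ∧ (q ∨ r) = eg/fh ∧ efgh = eg/fh.
p ∧ q = e/f/g/h and p ∧ r = e/fh/g, so (p ∧ q) ∨ (p ∧ r) = e/f/g/h ∨ e/fh/g = e/fh/g.
Equal: no.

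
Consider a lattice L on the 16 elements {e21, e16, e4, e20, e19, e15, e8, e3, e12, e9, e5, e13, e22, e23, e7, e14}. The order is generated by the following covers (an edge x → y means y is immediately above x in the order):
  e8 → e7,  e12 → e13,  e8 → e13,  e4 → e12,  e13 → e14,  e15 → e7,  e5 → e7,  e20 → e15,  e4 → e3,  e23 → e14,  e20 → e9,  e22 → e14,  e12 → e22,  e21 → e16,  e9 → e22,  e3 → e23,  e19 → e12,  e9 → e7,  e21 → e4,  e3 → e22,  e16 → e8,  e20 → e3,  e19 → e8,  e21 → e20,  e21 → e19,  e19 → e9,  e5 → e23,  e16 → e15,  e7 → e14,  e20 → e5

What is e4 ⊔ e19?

Common upper bounds of {e4, e19}: e12, e13, e14, e22.
The least among these is e12.

e12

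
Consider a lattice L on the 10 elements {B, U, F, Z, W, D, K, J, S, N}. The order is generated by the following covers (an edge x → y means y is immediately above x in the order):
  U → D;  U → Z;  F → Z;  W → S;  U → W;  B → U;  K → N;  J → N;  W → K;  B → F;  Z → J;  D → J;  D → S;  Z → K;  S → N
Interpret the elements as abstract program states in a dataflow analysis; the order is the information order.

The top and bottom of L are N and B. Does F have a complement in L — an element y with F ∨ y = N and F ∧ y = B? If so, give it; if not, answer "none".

Need y with F ∨ y = N and F ∧ y = B.
Checking each element gives: S.

S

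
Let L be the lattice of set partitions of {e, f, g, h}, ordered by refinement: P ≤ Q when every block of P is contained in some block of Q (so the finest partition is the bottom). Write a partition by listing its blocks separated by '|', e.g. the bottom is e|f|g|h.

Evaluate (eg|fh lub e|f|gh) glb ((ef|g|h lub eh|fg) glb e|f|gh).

e|f|gh

eg|fh ∨ e|f|gh = efgh
ef|g|h ∨ eh|fg = efgh
efgh ∧ e|f|gh = e|f|gh
efgh ∧ e|f|gh = e|f|gh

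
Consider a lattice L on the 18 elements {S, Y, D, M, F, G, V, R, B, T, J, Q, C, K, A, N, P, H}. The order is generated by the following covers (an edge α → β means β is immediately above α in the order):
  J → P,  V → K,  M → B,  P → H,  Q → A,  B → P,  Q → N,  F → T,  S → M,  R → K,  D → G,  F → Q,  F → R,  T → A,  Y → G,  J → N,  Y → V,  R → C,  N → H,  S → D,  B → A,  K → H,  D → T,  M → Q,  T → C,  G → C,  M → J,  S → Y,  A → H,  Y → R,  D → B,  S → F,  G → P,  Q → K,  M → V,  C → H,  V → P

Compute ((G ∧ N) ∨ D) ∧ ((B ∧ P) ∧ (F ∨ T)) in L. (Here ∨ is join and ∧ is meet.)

G ∧ N = S
S ∨ D = D
B ∧ P = B
F ∨ T = T
B ∧ T = D
D ∧ D = D

D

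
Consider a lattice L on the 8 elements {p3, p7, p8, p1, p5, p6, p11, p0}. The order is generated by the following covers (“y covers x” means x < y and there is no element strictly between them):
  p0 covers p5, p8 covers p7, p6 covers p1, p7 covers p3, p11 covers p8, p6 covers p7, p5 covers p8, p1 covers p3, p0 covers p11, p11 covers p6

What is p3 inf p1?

p3

Common lower bounds of {p3, p1}: p3.
The greatest among these is p3.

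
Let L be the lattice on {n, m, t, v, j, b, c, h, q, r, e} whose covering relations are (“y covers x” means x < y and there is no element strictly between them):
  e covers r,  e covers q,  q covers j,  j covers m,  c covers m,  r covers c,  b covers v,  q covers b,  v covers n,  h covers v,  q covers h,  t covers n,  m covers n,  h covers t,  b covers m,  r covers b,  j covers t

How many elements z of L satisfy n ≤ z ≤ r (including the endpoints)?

The interval [n, r] = {b, c, m, n, r, v}, which has 6 elements.

6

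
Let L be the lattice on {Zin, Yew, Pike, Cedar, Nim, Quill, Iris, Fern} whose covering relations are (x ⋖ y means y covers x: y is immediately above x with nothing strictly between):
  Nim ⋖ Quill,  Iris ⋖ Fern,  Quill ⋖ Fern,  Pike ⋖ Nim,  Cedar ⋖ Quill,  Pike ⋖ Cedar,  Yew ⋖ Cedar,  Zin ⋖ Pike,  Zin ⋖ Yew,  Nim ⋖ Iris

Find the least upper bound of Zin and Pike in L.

Pike

Common upper bounds of {Zin, Pike}: Cedar, Fern, Iris, Nim, Pike, Quill.
The least among these is Pike.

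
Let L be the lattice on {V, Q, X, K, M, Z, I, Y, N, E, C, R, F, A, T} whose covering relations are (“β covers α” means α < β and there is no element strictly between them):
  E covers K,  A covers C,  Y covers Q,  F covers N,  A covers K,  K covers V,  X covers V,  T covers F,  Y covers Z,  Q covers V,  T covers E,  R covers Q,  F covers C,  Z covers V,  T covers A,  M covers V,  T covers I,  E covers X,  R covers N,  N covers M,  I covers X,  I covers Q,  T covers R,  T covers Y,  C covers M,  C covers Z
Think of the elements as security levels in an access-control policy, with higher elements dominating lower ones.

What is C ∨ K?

A

Common upper bounds of {C, K}: A, T.
The least among these is A.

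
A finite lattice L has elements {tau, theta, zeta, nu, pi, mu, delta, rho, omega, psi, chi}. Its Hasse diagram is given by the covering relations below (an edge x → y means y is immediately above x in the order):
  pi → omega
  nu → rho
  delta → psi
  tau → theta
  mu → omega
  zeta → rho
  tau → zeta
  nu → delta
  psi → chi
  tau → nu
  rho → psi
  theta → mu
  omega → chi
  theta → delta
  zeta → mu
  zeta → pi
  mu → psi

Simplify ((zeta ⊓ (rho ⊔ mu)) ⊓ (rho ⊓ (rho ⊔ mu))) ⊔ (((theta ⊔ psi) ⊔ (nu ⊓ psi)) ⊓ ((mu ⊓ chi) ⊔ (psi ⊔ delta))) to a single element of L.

rho ∨ mu = psi
zeta ∧ psi = zeta
rho ∨ mu = psi
rho ∧ psi = rho
zeta ∧ rho = zeta
theta ∨ psi = psi
nu ∧ psi = nu
psi ∨ nu = psi
mu ∧ chi = mu
psi ∨ delta = psi
mu ∨ psi = psi
psi ∧ psi = psi
zeta ∨ psi = psi

psi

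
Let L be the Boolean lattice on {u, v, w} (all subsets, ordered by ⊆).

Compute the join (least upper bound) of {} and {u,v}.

{u,v}

Under ⊆, join is union: {} ∪ {u,v} = {u,v}.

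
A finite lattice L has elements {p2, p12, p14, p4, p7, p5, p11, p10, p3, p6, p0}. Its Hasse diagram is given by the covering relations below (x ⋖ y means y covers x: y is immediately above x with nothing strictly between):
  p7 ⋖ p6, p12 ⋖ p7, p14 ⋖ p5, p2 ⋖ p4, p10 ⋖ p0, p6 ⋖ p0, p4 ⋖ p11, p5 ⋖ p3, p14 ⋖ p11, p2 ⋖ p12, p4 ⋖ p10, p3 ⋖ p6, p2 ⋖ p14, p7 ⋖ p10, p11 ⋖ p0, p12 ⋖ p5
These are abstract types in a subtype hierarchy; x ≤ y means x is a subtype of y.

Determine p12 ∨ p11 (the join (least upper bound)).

Common upper bounds of {p12, p11}: p0.
The least among these is p0.

p0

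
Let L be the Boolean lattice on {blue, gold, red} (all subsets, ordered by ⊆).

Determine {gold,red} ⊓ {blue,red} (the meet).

{red}

Under ⊆, meet is intersection: {gold,red} ∩ {blue,red} = {red}.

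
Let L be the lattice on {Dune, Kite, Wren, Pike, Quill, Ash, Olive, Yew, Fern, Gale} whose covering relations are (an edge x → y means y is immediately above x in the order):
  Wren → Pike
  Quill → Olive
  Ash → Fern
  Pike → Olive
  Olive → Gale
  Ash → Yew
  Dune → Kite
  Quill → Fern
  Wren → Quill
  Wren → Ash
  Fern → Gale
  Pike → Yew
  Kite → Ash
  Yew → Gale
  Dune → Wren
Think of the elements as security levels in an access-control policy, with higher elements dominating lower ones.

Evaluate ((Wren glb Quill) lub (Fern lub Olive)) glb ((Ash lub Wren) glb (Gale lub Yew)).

Wren ∧ Quill = Wren
Fern ∨ Olive = Gale
Wren ∨ Gale = Gale
Ash ∨ Wren = Ash
Gale ∨ Yew = Gale
Ash ∧ Gale = Ash
Gale ∧ Ash = Ash

Ash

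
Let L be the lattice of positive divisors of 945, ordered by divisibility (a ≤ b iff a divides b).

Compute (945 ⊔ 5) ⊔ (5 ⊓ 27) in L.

945 ∨ 5 = 945
5 ∧ 27 = 1
945 ∨ 1 = 945

945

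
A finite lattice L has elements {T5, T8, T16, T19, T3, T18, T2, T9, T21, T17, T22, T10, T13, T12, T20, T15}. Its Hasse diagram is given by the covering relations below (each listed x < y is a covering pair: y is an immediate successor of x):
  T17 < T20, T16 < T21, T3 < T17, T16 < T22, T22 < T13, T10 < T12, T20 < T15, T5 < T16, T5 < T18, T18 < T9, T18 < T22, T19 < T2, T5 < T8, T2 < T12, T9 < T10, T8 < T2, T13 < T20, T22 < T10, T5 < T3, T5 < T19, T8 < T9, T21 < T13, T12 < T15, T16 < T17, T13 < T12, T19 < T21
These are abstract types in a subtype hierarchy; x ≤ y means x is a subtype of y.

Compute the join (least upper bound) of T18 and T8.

T9

Common upper bounds of {T18, T8}: T10, T12, T15, T9.
The least among these is T9.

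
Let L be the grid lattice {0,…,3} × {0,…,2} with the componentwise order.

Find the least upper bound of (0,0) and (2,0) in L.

In a product of chains, the join is componentwise max, giving (2,0).

(2,0)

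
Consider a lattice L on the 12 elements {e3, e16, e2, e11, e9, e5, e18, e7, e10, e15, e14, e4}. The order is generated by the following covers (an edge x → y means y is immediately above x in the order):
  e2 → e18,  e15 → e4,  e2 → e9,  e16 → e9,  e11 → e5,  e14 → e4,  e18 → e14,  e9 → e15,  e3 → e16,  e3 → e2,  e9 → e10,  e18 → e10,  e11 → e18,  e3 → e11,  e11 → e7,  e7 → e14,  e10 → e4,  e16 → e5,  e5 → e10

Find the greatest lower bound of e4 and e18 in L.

e18

Common lower bounds of {e4, e18}: e11, e18, e2, e3.
The greatest among these is e18.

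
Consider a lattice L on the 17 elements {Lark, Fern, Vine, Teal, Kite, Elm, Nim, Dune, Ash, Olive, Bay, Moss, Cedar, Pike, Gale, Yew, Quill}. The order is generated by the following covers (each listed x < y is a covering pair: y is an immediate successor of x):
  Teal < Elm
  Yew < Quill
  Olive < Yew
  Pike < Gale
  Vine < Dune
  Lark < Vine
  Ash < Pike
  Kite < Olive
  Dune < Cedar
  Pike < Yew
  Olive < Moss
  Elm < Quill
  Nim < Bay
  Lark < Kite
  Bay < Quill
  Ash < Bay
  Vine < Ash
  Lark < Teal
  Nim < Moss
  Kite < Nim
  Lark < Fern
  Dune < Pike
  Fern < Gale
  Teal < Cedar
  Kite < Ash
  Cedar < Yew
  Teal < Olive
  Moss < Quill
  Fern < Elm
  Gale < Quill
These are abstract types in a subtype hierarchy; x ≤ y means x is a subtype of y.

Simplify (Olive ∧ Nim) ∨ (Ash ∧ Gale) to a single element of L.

Olive ∧ Nim = Kite
Ash ∧ Gale = Ash
Kite ∨ Ash = Ash

Ash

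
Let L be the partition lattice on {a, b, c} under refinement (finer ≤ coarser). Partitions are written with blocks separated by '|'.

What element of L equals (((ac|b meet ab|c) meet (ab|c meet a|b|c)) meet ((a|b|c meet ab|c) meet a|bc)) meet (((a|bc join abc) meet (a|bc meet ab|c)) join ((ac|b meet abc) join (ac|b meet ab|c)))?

a|b|c

ac|b ∧ ab|c = a|b|c
ab|c ∧ a|b|c = a|b|c
a|b|c ∧ a|b|c = a|b|c
a|b|c ∧ ab|c = a|b|c
a|b|c ∧ a|bc = a|b|c
a|b|c ∧ a|b|c = a|b|c
a|bc ∨ abc = abc
a|bc ∧ ab|c = a|b|c
abc ∧ a|b|c = a|b|c
ac|b ∧ abc = ac|b
ac|b ∧ ab|c = a|b|c
ac|b ∨ a|b|c = ac|b
a|b|c ∨ ac|b = ac|b
a|b|c ∧ ac|b = a|b|c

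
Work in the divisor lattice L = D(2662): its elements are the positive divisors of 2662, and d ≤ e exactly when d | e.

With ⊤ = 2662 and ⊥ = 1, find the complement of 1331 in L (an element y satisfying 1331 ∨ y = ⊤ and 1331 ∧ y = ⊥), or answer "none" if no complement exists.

2

Need y with 1331 ∨ y = 2662 and 1331 ∧ y = 1.
Checking each element gives: 2.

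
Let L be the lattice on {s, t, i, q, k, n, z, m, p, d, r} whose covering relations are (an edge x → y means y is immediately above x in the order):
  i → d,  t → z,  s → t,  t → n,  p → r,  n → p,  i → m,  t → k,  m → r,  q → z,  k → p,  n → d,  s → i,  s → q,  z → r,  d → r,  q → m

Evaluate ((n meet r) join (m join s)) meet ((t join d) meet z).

n ∧ r = n
m ∨ s = m
n ∨ m = r
t ∨ d = d
d ∧ z = t
r ∧ t = t

t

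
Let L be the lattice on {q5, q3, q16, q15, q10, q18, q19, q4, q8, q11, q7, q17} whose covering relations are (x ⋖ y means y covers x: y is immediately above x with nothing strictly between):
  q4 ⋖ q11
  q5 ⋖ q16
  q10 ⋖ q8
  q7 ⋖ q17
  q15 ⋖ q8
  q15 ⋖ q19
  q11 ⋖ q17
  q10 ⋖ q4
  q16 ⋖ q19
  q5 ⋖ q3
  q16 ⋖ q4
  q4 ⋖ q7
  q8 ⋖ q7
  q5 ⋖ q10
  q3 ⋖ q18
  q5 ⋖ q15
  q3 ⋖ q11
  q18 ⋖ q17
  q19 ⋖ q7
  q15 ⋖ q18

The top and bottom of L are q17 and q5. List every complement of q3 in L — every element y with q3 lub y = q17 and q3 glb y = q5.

q19, q7, q8

Need y with q3 ∨ y = q17 and q3 ∧ y = q5.
Checking each element gives: q19, q7, q8.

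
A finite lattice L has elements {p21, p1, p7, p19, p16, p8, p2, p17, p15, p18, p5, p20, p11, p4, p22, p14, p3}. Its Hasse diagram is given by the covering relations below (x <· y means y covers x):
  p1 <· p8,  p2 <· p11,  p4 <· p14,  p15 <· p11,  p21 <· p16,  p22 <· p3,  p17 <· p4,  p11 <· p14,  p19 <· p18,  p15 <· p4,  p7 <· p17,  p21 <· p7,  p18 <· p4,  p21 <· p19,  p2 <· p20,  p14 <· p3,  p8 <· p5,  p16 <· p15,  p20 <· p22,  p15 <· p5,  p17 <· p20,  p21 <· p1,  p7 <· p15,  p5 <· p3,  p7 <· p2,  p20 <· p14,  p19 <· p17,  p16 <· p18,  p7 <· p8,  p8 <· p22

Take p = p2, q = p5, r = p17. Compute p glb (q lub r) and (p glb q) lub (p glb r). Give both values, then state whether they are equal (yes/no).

p2; p7; no

q lub r = p3, so p glb (q lub r) = p2 glb p3 = p2.
p glb q = p7 and p glb r = p7, so (p glb q) lub (p glb r) = p7 lub p7 = p7.
Equal: no.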